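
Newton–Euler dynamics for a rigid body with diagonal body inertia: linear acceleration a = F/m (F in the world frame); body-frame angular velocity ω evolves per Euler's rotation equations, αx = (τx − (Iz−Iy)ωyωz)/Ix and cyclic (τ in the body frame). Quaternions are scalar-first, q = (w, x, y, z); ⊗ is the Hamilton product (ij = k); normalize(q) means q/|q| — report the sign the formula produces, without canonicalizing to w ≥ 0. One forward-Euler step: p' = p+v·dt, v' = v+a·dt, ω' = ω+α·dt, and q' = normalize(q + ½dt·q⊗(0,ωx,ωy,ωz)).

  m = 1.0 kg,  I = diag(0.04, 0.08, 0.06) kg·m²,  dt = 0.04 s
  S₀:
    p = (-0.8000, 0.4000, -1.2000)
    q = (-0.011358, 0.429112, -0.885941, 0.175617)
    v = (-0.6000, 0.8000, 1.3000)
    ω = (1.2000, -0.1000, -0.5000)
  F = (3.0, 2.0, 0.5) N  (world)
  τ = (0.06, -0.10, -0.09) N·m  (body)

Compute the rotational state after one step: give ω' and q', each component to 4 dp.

precession coupling ω×(Iω) = (-0.0010, 0.0120, -0.0048)
angular accel α = (1.5250, -1.4000, -1.4200)
new body rate ω' = (1.2610, -0.1560, -0.5568)
Hamilton product q⊗(0,ω) = (-0.5157200, 0.4469026, 0.4264322, 1.0258970)
q + ½dt·q⊗(0,ω), renormalized = (-0.0217, 0.4379, -0.8771, 0.1961)

ω' = (1.2610, -0.1560, -0.5568)
q' = (-0.0217, 0.4379, -0.8771, 0.1961)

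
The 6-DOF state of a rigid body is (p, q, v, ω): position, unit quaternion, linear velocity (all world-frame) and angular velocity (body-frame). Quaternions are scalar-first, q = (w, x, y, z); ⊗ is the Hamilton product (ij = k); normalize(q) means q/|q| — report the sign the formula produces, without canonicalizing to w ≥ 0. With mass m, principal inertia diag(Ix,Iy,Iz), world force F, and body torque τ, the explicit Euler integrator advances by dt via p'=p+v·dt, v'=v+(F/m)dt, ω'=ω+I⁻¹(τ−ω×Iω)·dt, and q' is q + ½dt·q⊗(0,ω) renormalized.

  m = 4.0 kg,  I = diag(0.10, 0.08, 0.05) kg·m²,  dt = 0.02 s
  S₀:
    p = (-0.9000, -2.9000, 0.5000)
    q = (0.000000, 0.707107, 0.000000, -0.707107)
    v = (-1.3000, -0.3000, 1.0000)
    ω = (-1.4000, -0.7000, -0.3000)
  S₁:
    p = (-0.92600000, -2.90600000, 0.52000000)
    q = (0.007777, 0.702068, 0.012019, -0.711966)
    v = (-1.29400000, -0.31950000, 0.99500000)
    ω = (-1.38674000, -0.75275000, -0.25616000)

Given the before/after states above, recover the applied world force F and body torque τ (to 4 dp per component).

F = (1.2000, -3.9000, -1.0000)
τ = (0.0600, -0.1900, 0.0900)

v₁ − v₀ = (0.00600000, -0.01950000, -0.00500000)
F = m·Δv/dt = (1.2000, -3.9000, -1.0000)
ω₁ − ω₀ = (0.01326000, -0.05275000, 0.04384000)
applied torque τ = (0.0600, -0.1900, 0.0900)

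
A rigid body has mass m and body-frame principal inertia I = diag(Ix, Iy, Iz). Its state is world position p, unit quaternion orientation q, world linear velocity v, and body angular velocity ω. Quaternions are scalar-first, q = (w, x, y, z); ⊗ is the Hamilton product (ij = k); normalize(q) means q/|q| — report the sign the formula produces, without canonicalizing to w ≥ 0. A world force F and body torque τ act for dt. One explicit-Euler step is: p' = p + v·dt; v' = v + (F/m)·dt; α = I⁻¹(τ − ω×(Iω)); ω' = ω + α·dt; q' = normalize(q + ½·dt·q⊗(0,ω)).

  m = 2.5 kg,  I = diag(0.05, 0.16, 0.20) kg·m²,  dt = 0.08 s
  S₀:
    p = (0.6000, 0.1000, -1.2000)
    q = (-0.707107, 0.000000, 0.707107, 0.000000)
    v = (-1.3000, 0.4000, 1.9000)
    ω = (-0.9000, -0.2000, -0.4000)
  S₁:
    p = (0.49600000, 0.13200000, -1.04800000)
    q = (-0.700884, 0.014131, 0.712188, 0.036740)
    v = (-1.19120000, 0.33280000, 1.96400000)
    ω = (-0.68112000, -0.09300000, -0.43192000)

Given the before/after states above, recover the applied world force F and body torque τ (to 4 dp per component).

velocity change Δv = (0.10880000, -0.06720000, 0.06400000)
m·(v₁−v₀)/dt = (3.4000, -2.1000, 2.0000)
ω₁ − ω₀ = (0.21888000, 0.10700000, -0.03192000)
ω₀×(Iω₀) = (0.0032, -0.0540, 0.0198)
applied torque τ = (0.1400, 0.1600, -0.0600)

F = (3.4000, -2.1000, 2.0000)
τ = (0.1400, 0.1600, -0.0600)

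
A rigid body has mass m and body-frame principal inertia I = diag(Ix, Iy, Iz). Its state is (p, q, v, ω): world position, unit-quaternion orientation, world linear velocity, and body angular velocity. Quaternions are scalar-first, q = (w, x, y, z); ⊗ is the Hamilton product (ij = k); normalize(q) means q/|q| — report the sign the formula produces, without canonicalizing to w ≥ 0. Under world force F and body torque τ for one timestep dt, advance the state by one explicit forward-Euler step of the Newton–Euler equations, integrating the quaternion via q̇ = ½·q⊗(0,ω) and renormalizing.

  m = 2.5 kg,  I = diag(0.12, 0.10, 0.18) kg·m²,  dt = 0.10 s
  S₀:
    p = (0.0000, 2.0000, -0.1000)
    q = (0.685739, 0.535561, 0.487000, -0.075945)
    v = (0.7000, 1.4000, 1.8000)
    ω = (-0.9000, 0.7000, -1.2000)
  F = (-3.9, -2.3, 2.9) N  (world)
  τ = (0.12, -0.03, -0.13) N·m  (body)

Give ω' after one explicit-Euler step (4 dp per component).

angular accel α = (1.5600, 0.3480, -0.7922)
ω + α·dt = (-0.7440, 0.7348, -1.2792)

ω' = (-0.7440, 0.7348, -1.2792)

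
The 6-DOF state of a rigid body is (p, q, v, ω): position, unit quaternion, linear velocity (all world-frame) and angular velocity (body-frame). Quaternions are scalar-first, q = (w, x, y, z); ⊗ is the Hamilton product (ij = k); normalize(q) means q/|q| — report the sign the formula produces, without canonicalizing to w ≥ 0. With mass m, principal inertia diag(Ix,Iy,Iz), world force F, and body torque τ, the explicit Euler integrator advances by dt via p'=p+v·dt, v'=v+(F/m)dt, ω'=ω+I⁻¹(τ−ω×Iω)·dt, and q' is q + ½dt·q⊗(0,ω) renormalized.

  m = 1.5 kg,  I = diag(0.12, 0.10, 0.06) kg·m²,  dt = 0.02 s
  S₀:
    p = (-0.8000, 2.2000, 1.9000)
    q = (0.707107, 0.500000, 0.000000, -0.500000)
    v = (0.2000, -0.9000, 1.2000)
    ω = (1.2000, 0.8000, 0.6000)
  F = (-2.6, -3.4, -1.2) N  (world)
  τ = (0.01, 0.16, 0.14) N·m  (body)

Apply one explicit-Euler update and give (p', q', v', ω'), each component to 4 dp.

p' = (-0.7960, 2.1820, 1.9240)
q' = (0.7040, 0.5124, -0.0033, -0.4917)
v' = (0.1653, -0.9453, 1.1840)
ω' = (1.2049, 0.8234, 0.6531)

a = (-1.7333, -2.2667, -0.8000)
p' = p + v·dt = (-0.7960, 2.1820, 1.9240)
v' = v + a·dt = (0.1653, -0.9453, 1.1840)
ω×(Iω) gyroscopic = (-0.0192, 0.0432, -0.0192)
α = I⁻¹(τ − ω×Iω) = (0.2433, 1.1680, 2.6533)
new body rate ω' = (1.2049, 0.8234, 0.6531)
Hamilton product q⊗(0,ω) = (-0.3000000, 1.2485284, -0.3343144, 0.8242642)
q + ½dt·q⊗(0,ω), renormalized = (0.7040, 0.5124, -0.0033, -0.4917)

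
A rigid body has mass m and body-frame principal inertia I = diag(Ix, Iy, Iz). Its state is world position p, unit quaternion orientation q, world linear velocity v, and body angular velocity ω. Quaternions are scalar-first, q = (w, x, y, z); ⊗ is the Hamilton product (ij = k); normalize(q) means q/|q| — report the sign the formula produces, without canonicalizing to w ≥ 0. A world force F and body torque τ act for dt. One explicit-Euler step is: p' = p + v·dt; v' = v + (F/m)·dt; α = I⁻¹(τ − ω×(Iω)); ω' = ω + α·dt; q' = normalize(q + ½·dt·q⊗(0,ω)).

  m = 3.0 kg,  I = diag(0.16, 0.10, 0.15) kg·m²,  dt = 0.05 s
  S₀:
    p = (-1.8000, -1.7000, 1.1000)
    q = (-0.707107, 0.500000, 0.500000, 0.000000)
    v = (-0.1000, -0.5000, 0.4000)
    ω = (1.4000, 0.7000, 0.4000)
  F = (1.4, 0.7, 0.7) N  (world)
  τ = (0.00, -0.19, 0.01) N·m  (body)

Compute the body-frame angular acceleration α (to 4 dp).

α = (-0.0875, -1.9560, 0.4587)

gyro term ω×Iω = (0.0140, 0.0056, -0.0588)
(τ − ω×Iω)/I = (-0.0875, -1.9560, 0.4587)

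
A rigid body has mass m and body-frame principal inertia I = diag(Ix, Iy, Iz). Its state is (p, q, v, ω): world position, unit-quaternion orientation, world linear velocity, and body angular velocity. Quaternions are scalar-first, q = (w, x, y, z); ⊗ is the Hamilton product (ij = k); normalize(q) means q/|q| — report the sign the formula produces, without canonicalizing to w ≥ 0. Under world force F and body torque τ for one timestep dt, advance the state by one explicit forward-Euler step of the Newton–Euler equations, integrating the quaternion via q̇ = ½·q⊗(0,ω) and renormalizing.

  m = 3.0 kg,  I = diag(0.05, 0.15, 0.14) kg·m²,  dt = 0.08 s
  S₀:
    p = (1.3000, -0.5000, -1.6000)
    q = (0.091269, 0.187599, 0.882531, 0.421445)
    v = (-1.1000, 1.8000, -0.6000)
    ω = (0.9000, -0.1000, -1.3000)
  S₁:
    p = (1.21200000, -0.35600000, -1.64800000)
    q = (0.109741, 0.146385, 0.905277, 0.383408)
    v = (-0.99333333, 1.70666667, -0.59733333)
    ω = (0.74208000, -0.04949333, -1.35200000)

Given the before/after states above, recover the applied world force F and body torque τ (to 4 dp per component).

velocity change Δv = (0.10666667, -0.09333333, 0.00266667)
F = m·Δv/dt = (4.0000, -3.5000, 0.1000)
ω₁ − ω₀ = (-0.15792000, 0.05050667, -0.05200000)
ω₀×(Iω₀) = (-0.0013, 0.1053, -0.0090)
τ = I·(Δω/dt) + ω₀×(Iω₀) = (-0.1000, 0.2000, -0.1000)

F = (4.0000, -3.5000, 0.1000)
τ = (-0.1000, 0.2000, -0.1000)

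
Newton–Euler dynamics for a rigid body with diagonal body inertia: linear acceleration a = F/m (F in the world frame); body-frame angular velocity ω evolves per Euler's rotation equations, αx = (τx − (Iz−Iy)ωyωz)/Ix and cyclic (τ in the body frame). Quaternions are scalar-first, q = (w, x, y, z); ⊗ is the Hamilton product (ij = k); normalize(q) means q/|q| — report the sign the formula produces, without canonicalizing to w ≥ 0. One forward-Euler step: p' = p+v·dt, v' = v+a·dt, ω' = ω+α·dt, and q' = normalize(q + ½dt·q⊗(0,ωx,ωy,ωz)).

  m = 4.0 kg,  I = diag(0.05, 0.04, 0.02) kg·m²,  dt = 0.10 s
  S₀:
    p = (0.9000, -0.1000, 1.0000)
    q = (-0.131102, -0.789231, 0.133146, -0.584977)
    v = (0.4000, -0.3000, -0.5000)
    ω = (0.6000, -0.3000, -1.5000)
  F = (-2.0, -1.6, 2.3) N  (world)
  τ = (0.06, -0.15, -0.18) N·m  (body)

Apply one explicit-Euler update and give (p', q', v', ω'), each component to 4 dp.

p' = (0.9400, -0.1300, 0.9500)
q' = (-0.1488, -0.8092, 0.0582, -0.5654)
v' = (0.3500, -0.3400, -0.4425)
ω' = (0.7380, -0.6075, -2.4090)

angular accel α = (1.3800, -3.0750, -9.0900)
ω + α·dt = (0.7380, -0.6075, -2.4090)
Hamilton product q⊗(0,ω) = (-0.3639831, -0.4538733, -1.4955021, 0.3535347)
q' = normalize(q + ½dt·q⊗(0,ω)) = (-0.1488, -0.8092, 0.0582, -0.5654)
a = F/m = (-0.5000, -0.4000, 0.5750)
new position p' = (0.9400, -0.1300, 0.9500)
v' = v + a·dt = (0.3500, -0.3400, -0.4425)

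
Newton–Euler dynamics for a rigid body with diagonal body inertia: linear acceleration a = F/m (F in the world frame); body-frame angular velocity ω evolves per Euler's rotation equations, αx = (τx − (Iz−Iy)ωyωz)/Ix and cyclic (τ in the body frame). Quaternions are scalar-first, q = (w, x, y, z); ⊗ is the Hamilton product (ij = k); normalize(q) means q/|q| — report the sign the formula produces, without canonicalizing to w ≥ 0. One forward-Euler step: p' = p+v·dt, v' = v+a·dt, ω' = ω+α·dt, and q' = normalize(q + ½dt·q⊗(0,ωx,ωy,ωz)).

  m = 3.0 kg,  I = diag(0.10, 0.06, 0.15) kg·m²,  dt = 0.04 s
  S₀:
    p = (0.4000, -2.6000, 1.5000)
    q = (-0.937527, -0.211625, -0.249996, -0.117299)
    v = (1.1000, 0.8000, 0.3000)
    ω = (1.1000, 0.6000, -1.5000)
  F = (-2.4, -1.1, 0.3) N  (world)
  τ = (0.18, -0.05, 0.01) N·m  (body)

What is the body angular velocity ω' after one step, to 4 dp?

precession coupling ω×(Iω) = (-0.0810, 0.0825, -0.0264)
α = I⁻¹(τ − ω×Iω) = (2.6100, -2.2083, 0.2427)
ω + α·dt = (1.2044, 0.5117, -1.4903)

ω' = (1.2044, 0.5117, -1.4903)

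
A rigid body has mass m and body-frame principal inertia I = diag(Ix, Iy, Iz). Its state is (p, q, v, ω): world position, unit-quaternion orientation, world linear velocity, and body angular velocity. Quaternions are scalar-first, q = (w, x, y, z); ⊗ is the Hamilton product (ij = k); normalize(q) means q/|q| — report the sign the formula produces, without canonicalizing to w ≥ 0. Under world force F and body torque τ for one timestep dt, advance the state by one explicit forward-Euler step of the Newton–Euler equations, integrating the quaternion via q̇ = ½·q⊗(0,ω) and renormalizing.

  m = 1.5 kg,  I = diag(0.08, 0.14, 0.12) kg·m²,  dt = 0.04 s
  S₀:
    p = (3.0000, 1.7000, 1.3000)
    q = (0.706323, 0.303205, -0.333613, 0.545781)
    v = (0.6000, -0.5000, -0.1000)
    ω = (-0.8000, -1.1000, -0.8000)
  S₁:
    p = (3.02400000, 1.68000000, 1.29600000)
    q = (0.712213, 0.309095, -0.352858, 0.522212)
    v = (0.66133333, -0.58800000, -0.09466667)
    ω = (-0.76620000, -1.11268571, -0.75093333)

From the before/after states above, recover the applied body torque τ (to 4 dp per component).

rate change Δω = (0.03380000, -0.01268571, 0.04906667)
I·α + gyro = (0.0500, -0.0700, 0.2000)

τ = (0.0500, -0.0700, 0.2000)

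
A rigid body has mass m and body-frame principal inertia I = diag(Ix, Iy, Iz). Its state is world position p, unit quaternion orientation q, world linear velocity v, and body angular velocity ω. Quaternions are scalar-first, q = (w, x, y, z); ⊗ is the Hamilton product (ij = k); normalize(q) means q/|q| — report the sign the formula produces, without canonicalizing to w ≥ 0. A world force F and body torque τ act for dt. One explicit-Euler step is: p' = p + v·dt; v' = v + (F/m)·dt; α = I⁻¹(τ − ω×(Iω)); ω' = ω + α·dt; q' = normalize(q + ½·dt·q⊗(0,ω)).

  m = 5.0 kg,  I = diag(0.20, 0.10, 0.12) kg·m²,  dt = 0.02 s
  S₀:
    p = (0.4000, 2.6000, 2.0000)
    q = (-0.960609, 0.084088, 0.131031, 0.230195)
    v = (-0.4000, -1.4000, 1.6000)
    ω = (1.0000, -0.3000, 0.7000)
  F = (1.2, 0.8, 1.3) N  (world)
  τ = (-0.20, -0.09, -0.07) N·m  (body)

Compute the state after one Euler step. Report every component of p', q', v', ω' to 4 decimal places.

p' = (0.3920, 2.5720, 2.0320)
q' = (-0.9626, 0.0761, 0.1356, 0.2219)
v' = (-0.3952, -1.3968, 1.6052)
ω' = (0.9804, -0.3292, 0.6833)

p' = p + v·dt = (0.3920, 2.5720, 2.0320)
new velocity v' = (-0.3952, -1.3968, 1.6052)
angular accel α = (-0.9790, -1.4600, -0.8333)
new body rate ω' = (0.9804, -0.3292, 0.6833)
2q̇ = q⊗(0,ω) = (-0.2059152, -0.7998288, 0.4595161, -0.8286837)
q' = normalize(q + ½dt·q⊗(0,ω)) = (-0.9626, 0.0761, 0.1356, 0.2219)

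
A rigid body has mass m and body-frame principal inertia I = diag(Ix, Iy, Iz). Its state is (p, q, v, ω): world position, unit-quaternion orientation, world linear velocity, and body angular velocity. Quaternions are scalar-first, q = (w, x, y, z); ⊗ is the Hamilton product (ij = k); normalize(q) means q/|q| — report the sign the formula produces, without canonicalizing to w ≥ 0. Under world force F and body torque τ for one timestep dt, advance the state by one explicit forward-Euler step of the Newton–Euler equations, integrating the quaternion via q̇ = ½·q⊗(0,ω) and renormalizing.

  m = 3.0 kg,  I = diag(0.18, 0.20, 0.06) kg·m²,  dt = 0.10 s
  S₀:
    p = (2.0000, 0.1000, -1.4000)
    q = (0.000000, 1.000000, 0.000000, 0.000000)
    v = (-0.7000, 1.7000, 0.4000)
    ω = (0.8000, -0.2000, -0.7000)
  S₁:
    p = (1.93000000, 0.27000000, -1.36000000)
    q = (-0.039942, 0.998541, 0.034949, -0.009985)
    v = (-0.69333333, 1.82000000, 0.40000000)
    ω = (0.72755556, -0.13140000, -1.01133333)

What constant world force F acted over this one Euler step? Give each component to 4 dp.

F = (0.2000, 3.6000, 0.0000)

v₁ − v₀ = (0.00666667, 0.12000000, 0.00000000)
m·(v₁−v₀)/dt = (0.2000, 3.6000, 0.0000)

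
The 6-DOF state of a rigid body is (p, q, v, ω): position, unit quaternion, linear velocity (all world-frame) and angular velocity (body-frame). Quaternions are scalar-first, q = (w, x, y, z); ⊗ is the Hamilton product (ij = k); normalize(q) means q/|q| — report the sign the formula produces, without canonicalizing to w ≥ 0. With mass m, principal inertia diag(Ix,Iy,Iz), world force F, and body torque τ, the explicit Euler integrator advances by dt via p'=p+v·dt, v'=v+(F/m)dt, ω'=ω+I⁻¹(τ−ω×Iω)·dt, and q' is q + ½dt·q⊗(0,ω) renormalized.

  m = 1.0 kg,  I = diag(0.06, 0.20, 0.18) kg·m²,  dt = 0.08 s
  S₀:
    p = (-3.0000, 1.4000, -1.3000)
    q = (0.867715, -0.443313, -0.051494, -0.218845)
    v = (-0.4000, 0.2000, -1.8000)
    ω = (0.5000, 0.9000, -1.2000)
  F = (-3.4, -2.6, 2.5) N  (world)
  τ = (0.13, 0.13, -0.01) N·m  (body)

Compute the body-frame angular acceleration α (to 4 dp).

α = (1.8067, 0.2900, -0.4056)

ω×(Iω) gyroscopic = (0.0216, 0.0720, 0.0630)
α = I⁻¹(τ − ω×Iω) = (1.8067, 0.2900, -0.4056)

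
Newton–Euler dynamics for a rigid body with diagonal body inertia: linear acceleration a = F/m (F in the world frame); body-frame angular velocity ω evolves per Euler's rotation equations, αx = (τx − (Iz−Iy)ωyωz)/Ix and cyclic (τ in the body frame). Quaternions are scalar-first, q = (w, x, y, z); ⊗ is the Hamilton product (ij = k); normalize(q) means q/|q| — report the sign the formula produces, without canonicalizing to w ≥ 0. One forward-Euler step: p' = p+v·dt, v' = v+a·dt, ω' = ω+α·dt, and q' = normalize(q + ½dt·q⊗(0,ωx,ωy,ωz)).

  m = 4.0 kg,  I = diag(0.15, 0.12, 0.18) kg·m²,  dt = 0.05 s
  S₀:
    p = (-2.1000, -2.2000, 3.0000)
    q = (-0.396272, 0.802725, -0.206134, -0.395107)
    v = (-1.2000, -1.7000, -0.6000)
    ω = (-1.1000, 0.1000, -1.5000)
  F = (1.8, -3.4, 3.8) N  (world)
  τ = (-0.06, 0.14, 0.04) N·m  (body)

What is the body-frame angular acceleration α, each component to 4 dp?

α = (-0.3400, 1.5792, 0.2039)

ω×(Iω) gyroscopic = (-0.0090, -0.0495, 0.0033)
(τ − ω×Iω)/I = (-0.3400, 1.5792, 0.2039)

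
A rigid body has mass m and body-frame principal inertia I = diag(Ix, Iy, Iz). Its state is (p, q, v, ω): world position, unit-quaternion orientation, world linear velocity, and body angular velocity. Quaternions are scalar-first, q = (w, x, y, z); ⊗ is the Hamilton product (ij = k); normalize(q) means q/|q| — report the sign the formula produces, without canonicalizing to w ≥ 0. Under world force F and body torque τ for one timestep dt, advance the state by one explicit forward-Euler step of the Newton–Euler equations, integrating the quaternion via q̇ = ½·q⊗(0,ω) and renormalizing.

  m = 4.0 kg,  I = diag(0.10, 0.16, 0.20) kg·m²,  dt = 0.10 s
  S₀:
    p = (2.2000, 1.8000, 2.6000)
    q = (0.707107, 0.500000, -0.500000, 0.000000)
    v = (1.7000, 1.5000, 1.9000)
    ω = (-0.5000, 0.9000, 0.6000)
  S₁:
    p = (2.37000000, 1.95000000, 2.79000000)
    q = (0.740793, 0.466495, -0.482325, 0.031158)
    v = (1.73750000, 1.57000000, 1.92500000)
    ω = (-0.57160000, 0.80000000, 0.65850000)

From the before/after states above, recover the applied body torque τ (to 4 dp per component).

τ = (-0.0500, -0.1300, 0.0900)

Δω = ω₁−ω₀ = (-0.07160000, -0.10000000, 0.05850000)
ω₀×(Iω₀) = (0.0216, 0.0300, -0.0270)
I·α + gyro = (-0.0500, -0.1300, 0.0900)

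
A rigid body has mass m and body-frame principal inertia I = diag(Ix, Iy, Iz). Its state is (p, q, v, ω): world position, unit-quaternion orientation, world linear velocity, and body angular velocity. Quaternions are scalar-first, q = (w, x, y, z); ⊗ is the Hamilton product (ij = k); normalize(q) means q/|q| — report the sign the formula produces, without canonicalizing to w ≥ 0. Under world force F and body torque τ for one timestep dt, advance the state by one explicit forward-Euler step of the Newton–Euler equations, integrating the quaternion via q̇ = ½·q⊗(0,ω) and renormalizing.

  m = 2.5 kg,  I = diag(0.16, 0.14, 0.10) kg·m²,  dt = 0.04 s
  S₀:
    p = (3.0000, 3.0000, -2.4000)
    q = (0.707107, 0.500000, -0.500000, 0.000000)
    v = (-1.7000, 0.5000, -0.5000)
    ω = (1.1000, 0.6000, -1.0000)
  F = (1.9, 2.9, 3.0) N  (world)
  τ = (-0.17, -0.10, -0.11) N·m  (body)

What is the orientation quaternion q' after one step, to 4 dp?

Hamilton product q⊗(0,ω) = (-0.2500000, 1.2778177, 0.9242642, 0.1428930)
q + ½dt·q⊗(0,ω), renormalized = (0.7017, 0.5253, -0.4813, 0.0029)

q' = (0.7017, 0.5253, -0.4813, 0.0029)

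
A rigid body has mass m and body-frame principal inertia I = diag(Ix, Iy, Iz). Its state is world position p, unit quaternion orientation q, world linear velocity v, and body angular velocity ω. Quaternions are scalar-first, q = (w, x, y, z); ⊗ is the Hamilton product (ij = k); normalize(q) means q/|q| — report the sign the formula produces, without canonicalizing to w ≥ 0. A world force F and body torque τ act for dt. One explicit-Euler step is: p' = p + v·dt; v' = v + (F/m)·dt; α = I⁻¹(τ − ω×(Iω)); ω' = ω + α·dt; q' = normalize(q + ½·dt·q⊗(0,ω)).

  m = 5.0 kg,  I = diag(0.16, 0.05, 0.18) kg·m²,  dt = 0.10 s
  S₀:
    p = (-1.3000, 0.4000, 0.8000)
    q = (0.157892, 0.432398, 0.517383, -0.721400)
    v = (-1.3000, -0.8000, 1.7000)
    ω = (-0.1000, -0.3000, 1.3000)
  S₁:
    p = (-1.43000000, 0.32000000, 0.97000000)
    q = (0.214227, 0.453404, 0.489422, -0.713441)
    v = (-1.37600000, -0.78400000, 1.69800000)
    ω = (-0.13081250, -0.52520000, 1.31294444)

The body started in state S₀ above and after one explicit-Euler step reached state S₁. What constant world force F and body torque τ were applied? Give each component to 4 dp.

F = (-3.8000, 0.8000, -0.1000)
τ = (-0.1000, -0.1100, 0.0200)

v₁ − v₀ = (-0.07600000, 0.01600000, -0.00200000)
applied force F = (-3.8000, 0.8000, -0.1000)
rate change Δω = (-0.03081250, -0.22520000, 0.01294444)
τ = I·(Δω/dt) + ω₀×(Iω₀) = (-0.1000, -0.1100, 0.0200)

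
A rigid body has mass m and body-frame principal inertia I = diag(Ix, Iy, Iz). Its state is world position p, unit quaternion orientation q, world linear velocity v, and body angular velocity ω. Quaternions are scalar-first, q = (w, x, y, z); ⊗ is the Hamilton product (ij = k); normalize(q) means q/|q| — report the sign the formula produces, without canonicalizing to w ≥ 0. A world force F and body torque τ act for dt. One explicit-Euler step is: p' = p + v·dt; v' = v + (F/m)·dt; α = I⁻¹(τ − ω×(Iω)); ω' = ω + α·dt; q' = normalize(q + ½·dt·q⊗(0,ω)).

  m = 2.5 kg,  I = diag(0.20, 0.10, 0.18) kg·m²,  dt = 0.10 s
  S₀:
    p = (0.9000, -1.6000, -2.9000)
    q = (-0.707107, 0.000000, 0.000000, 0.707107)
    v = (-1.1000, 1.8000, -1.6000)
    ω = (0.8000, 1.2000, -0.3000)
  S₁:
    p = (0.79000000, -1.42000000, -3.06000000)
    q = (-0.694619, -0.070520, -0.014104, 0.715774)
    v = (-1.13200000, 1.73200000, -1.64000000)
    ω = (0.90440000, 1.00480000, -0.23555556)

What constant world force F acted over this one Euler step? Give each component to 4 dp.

F = (-0.8000, -1.7000, -1.0000)

Δv = v₁−v₀ = (-0.03200000, -0.06800000, -0.04000000)
F = m·Δv/dt = (-0.8000, -1.7000, -1.0000)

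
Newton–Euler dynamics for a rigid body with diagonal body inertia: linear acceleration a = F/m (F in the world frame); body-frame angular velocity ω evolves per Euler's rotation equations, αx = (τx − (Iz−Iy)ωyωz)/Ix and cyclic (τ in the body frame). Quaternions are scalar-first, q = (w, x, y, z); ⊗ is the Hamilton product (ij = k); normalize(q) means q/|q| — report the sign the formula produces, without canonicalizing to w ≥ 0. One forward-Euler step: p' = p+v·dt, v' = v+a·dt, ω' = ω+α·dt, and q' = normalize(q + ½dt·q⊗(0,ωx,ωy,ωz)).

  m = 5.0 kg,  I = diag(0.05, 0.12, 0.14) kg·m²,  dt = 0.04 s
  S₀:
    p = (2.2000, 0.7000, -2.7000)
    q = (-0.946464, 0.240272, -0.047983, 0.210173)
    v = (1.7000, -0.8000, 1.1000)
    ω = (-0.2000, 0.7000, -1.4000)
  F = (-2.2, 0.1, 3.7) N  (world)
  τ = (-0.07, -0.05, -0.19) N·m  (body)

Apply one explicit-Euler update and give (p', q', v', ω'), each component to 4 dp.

p' = (2.2680, 0.6680, -2.6560)
q' = (-0.9385, 0.2423, -0.0553, 0.2397)
v' = (1.6824, -0.7992, 1.1296)
ω' = (-0.2403, 0.6917, -1.4515)

precession coupling ω×(Iω) = (-0.0196, -0.0252, -0.0098)
(τ − ω×Iω)/I = (-1.0080, -0.2067, -1.2871)
ω' = ω + α·dt = (-0.2403, 0.6917, -1.4515)
q⊗(0,ω) = (0.3758847, 0.1093479, -0.3681786, 1.4836434)
updated quaternion q' = (-0.9385, 0.2423, -0.0553, 0.2397)
a = (-0.4400, 0.0200, 0.7400)
new position p' = (2.2680, 0.6680, -2.6560)
v + (F/m)dt = (1.6824, -0.7992, 1.1296)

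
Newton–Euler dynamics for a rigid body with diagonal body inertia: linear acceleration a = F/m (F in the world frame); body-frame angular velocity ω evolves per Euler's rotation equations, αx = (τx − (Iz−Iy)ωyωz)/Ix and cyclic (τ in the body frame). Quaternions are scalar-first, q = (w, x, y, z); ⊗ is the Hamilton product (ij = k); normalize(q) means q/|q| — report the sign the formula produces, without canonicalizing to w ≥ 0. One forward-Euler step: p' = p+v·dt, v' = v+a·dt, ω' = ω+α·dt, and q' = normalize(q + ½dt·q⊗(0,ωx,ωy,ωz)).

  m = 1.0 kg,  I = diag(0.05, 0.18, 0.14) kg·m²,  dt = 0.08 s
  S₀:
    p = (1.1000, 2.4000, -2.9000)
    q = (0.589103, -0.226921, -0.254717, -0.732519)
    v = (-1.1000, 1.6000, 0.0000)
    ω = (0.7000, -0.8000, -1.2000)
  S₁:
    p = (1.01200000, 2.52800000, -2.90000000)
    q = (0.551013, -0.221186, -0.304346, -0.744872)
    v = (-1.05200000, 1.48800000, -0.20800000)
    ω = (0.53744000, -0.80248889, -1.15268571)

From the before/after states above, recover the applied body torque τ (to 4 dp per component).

τ = (-0.1400, 0.0700, 0.0100)

ω₁ − ω₀ = (-0.16256000, -0.00248889, 0.04731429)
precession coupling = (-0.0384, 0.0756, -0.0728)
τ = I·(Δω/dt) + ω₀×(Iω₀) = (-0.1400, 0.0700, 0.0100)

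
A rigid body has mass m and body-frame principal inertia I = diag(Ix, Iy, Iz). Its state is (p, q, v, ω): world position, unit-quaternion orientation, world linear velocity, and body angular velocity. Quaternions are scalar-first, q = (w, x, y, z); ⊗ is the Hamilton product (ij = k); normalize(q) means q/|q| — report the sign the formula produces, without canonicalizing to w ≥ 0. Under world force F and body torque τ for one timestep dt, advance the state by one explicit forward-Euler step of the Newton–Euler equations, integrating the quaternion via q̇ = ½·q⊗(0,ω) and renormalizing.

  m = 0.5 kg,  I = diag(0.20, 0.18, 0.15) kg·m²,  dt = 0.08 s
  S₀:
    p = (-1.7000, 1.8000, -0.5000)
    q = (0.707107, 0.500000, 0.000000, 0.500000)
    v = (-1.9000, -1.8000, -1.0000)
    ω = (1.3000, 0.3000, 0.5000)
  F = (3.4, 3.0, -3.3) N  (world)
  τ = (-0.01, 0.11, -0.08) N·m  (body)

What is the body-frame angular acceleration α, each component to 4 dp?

precession coupling ω×(Iω) = (-0.0045, 0.0325, -0.0078)
α = I⁻¹(τ − ω×Iω) = (-0.0275, 0.4306, -0.4813)

α = (-0.0275, 0.4306, -0.4813)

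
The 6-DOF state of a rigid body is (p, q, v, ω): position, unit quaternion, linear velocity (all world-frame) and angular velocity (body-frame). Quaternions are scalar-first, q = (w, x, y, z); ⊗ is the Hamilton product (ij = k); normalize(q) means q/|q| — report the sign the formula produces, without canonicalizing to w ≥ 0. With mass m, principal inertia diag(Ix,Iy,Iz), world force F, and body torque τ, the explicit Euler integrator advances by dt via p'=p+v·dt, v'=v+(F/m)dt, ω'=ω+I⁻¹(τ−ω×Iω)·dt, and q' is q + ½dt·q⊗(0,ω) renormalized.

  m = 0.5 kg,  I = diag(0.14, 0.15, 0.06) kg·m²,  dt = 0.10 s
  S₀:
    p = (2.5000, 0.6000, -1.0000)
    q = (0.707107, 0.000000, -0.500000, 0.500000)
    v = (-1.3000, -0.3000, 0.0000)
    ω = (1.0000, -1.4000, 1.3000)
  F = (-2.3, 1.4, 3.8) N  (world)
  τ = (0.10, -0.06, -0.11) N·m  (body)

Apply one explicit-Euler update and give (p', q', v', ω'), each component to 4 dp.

linear accel F/m = (-4.6000, 2.8000, 7.6000)
p + v·dt = (2.3700, 0.5700, -1.0000)
v' = v + a·dt = (-1.7600, -0.0200, 0.7600)
ω×(Iω) gyroscopic = (0.1638, 0.1040, -0.0140)
α = I⁻¹(τ − ω×Iω) = (-0.4557, -1.0933, -1.6000)
ω' = ω + α·dt = (0.9544, -1.5093, 1.1400)
q⊗(0,ω) = (-1.3500000, 0.7571070, -0.4899498, 1.4192391)
updated quaternion q' = (0.6359, 0.0376, -0.5215, 0.5677)

p' = (2.3700, 0.5700, -1.0000)
q' = (0.6359, 0.0376, -0.5215, 0.5677)
v' = (-1.7600, -0.0200, 0.7600)
ω' = (0.9544, -1.5093, 1.1400)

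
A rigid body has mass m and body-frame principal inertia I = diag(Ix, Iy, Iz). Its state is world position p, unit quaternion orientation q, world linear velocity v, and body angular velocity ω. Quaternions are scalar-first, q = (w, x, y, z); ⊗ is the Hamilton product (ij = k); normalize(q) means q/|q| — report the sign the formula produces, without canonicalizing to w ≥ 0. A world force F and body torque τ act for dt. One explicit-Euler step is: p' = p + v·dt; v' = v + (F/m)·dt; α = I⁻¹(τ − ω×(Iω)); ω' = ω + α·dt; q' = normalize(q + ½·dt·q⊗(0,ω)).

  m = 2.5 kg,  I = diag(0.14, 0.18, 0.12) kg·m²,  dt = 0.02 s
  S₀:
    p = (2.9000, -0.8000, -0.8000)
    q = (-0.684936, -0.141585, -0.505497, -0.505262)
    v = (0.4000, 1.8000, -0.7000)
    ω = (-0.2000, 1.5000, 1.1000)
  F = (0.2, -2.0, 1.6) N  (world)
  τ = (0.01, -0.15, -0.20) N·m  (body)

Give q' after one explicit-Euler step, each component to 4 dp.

q' = (-0.6720, -0.1382, -0.5131, -0.5158)

q⊗(0,ω) = (1.2857167, 0.3388335, -0.7706081, -1.0669065)
q + ½dt·q⊗(0,ω), renormalized = (-0.6720, -0.1382, -0.5131, -0.5158)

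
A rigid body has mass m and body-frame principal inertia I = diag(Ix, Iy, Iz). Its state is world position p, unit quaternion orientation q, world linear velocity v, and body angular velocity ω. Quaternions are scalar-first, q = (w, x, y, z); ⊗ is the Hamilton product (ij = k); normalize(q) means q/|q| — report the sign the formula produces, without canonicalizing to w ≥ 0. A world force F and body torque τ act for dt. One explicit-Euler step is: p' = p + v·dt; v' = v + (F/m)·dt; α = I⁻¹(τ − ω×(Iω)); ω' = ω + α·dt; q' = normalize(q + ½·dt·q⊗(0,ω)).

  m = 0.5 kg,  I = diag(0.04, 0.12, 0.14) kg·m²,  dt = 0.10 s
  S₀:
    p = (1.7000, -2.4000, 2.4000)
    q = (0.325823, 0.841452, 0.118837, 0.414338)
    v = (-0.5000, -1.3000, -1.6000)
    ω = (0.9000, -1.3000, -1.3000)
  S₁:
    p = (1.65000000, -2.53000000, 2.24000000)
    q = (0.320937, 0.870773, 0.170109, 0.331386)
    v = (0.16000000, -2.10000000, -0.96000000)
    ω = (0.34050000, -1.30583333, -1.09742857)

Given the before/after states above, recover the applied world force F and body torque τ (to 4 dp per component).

rate change Δω = (-0.55950000, -0.00583333, 0.20257143)
precession coupling = (0.0338, 0.1170, -0.0936)
τ = I·(Δω/dt) + ω₀×(Iω₀) = (-0.1900, 0.1100, 0.1900)
Δv = v₁−v₀ = (0.66000000, -0.80000000, 0.64000000)
m·(v₁−v₀)/dt = (3.3000, -4.0000, 3.2000)

F = (3.3000, -4.0000, 3.2000)
τ = (-0.1900, 0.1100, 0.1900)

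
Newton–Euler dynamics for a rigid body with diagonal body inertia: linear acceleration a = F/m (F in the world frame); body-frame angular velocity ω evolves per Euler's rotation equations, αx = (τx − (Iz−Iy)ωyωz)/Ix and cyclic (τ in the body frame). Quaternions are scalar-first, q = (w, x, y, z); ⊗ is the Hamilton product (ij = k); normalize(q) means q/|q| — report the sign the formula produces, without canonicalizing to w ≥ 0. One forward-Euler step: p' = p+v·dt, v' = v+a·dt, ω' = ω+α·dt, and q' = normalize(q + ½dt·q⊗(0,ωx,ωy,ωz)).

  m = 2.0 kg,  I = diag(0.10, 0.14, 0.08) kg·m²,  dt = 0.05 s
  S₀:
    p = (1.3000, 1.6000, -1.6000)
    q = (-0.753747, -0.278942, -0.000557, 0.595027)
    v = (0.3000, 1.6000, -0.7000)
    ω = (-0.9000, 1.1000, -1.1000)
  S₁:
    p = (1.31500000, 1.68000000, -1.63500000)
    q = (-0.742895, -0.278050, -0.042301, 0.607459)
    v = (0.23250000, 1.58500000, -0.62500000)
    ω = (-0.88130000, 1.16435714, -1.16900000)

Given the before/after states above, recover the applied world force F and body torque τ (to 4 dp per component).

rate change Δω = (0.01870000, 0.06435714, -0.06900000)
gyro term ω₀×Iω₀ = (0.0726, 0.0198, -0.0396)
τ = I·(Δω/dt) + ω₀×(Iω₀) = (0.1100, 0.2000, -0.1500)
velocity change Δv = (-0.06750000, -0.01500000, 0.07500000)
m·(v₁−v₀)/dt = (-2.7000, -0.6000, 3.0000)

F = (-2.7000, -0.6000, 3.0000)
τ = (0.1100, 0.2000, -0.1500)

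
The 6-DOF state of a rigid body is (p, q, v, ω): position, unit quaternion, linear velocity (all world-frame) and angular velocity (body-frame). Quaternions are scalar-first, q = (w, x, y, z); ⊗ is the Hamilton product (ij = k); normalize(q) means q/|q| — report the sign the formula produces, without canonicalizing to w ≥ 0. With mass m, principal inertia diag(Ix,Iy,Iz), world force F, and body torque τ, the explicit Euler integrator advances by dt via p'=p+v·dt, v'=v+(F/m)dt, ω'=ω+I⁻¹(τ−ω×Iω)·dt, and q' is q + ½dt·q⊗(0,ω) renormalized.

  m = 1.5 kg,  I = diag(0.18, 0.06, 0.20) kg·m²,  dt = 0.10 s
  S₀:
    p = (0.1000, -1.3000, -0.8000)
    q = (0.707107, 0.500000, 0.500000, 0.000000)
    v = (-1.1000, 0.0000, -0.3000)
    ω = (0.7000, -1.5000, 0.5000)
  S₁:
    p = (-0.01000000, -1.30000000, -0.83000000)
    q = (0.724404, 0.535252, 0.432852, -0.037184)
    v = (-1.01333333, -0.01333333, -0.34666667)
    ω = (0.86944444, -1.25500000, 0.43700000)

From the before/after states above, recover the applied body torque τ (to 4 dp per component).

τ = (0.2000, 0.1400, 0.0000)

Δω = ω₁−ω₀ = (0.16944444, 0.24500000, -0.06300000)
τ = I·(Δω/dt) + ω₀×(Iω₀) = (0.2000, 0.1400, 0.0000)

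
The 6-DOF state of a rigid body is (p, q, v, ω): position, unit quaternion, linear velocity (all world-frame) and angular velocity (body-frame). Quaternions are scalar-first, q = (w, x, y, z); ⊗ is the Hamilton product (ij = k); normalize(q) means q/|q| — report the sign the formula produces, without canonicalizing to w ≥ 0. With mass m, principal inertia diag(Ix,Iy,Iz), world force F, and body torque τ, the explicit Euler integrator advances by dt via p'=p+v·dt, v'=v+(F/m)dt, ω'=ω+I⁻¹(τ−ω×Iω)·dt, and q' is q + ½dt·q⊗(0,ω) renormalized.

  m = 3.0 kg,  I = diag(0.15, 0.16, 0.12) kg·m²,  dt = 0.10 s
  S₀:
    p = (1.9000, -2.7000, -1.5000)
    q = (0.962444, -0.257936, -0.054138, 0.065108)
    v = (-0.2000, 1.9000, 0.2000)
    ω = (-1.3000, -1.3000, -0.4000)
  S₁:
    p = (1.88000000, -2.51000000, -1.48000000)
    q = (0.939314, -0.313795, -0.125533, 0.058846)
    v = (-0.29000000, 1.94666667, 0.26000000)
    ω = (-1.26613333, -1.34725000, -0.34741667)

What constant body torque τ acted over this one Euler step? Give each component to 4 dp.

rate change Δω = (0.03386667, -0.04725000, 0.05258333)
ω₀×(Iω₀) = (-0.0208, 0.0156, 0.0169)
I·α + gyro = (0.0300, -0.0600, 0.0800)

τ = (0.0300, -0.0600, 0.0800)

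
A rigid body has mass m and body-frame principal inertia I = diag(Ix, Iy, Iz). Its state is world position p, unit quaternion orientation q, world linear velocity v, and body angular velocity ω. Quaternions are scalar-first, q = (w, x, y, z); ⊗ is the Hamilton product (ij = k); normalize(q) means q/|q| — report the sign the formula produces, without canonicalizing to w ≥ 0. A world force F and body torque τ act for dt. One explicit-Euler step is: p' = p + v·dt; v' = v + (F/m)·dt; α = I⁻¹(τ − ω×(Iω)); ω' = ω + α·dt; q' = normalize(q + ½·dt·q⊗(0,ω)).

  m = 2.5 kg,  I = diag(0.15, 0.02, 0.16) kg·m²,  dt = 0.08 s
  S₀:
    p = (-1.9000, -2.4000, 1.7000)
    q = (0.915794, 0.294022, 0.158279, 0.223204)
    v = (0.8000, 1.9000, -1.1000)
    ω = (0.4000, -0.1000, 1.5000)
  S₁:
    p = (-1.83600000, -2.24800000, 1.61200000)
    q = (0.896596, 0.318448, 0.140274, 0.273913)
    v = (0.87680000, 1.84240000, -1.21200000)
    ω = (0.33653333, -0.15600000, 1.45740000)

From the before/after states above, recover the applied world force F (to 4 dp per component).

v₁ − v₀ = (0.07680000, -0.05760000, -0.11200000)
applied force F = (2.4000, -1.8000, -3.5000)

F = (2.4000, -1.8000, -3.5000)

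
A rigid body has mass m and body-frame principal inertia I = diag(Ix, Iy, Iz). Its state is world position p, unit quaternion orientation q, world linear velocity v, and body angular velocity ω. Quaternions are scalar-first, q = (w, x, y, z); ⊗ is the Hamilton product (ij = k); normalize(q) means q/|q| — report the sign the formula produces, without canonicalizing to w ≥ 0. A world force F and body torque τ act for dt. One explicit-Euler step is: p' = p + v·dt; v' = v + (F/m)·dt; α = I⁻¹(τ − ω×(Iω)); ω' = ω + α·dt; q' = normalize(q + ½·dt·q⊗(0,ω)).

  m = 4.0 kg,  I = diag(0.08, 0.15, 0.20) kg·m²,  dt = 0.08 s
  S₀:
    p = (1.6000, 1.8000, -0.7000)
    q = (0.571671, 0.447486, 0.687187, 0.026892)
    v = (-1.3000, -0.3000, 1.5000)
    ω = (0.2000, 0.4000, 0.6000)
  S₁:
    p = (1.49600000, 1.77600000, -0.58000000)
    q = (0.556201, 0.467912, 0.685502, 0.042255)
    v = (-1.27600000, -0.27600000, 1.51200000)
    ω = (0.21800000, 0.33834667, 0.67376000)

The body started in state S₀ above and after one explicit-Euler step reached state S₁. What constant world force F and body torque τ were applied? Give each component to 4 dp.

F = (1.2000, 1.2000, 0.6000)
τ = (0.0300, -0.1300, 0.1900)

Δv = v₁−v₀ = (0.02400000, 0.02400000, 0.01200000)
m·(v₁−v₀)/dt = (1.2000, 1.2000, 0.6000)
Δω = ω₁−ω₀ = (0.01800000, -0.06165333, 0.07376000)
gyro term ω₀×Iω₀ = (0.0120, -0.0144, 0.0056)
applied torque τ = (0.0300, -0.1300, 0.1900)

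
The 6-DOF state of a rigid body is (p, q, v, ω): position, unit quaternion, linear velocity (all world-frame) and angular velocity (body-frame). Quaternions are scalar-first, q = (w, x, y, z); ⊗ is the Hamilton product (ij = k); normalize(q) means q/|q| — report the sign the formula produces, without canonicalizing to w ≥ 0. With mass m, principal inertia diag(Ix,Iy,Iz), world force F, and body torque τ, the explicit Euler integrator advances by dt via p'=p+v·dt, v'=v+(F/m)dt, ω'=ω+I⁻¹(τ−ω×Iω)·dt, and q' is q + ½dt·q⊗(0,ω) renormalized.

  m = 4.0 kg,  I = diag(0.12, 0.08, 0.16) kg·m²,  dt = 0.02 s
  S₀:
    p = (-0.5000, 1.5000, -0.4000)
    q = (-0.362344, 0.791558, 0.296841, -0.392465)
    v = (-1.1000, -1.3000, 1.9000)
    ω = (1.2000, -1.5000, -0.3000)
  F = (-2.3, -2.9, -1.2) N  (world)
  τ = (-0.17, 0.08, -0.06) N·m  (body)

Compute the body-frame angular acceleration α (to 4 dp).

precession coupling ω×(Iω) = (0.0360, 0.0144, 0.0720)
angular accel α = (-1.7167, 0.8200, -0.8250)

α = (-1.7167, 0.8200, -0.8250)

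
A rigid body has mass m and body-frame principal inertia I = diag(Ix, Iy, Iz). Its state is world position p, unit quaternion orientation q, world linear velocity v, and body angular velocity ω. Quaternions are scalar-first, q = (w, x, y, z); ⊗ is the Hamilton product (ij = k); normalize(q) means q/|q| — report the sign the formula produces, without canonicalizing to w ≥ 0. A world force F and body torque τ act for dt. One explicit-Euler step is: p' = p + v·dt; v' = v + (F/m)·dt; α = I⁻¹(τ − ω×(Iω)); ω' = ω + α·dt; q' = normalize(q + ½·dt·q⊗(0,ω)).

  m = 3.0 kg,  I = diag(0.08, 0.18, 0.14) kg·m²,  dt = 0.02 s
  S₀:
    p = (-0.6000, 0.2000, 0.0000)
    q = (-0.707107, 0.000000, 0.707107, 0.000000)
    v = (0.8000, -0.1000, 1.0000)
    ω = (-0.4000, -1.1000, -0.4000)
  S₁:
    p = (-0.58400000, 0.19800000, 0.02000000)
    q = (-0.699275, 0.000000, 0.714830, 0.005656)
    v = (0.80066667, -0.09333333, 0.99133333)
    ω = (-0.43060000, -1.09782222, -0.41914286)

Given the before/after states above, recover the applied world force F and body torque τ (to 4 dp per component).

F = (0.1000, 1.0000, -1.3000)
τ = (-0.1400, 0.0100, -0.0900)

ω₁ − ω₀ = (-0.03060000, 0.00217778, -0.01914286)
precession coupling = (-0.0176, -0.0096, 0.0440)
applied torque τ = (-0.1400, 0.0100, -0.0900)
Δv = v₁−v₀ = (0.00066667, 0.00666667, -0.00866667)
applied force F = (0.1000, 1.0000, -1.3000)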